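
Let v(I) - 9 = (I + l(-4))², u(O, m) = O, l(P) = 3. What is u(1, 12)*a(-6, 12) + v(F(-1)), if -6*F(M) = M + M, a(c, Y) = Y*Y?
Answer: 1477/9 ≈ 164.11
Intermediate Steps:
a(c, Y) = Y²
F(M) = -M/3 (F(M) = -(M + M)/6 = -M/3)
v(I) = 9 + (3 + I)² (v(I) = 9 + (I + 3)² = 9 + (3 + I)²)
u(1, 12)*a(-6, 12) + v(F(-1)) = 1*12² + (9 + (3 - ⅓*(-1))²) = 1*144 + (9 + (3 + ⅓)²) = 144 + (9 + (10/3)²) = 144 + (9 + 100/9) = 144 + 181/9 = 1477/9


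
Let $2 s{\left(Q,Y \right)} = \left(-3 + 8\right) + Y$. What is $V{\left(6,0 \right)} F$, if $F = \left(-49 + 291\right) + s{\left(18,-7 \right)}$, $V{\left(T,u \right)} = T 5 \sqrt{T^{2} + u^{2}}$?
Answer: $43380$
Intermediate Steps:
$s{\left(Q,Y \right)} = \frac{5}{2} + \frac{Y}{2}$ ($s{\left(Q,Y \right)} = \frac{\left(-3 + 8\right) + Y}{2} = \frac{5 + Y}{2} = \frac{5}{2} + \frac{Y}{2}$)
$V{\left(T,u \right)} = 5 T \sqrt{T^{2} + u^{2}}$
$F = 241$ ($F = \left(-49 + 291\right) + \left(\frac{5}{2} + \frac{1}{2} \left(-7\right)\right) = 242 + \left(\frac{5}{2} - \frac{7}{2}\right) = 242 - 1 = 241$)
$V{\left(6,0 \right)} F = 5 \cdot 6 \sqrt{6^{2} + 0^{2}} \cdot 241 = 5 \cdot 6 \sqrt{36 + 0} \cdot 241 = 5 \cdot 6 \sqrt{36} \cdot 241 = 5 \cdot 6 \cdot 6 \cdot 241 = 180 \cdot 241 = 43380$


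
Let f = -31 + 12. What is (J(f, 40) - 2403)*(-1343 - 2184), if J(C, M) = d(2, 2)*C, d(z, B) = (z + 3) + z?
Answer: 8944472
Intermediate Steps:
d(z, B) = 3 + 2*z (d(z, B) = (3 + z) + z = 3 + 2*z)
f = -19
J(C, M) = 7*C (J(C, M) = (3 + 2*2)*C = (3 + 4)*C = 7*C)
(J(f, 40) - 2403)*(-1343 - 2184) = (7*(-19) - 2403)*(-1343 - 2184) = (-133 - 2403)*(-3527) = -2536*(-3527) = 8944472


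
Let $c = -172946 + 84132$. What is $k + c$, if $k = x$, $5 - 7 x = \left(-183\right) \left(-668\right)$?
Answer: $- \frac{743937}{7} \approx -1.0628 \cdot 10^{5}$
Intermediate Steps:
$x = - \frac{122239}{7}$ ($x = \frac{5}{7} - \frac{\left(-183\right) \left(-668\right)}{7} = \frac{5}{7} - \frac{122244}{7} = - \frac{122239}{7} \approx -17463.0$)
$k = - \frac{122239}{7} \approx -17463.0$
$c = -88814$
$k + c = - \frac{122239}{7} - 88814 = - \frac{743937}{7}$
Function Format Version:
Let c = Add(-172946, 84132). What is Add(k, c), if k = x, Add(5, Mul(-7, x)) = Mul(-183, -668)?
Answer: Rational(-743937, 7) ≈ -1.0628e+5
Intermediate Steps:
x = Rational(-122239, 7) (x = Add(Rational(5, 7), Mul(Rational(-1, 7), Mul(-183, -668))) = Add(Rational(5, 7), Mul(Rational(-1, 7), 122244)) = Add(Rational(5, 7), Rational(-122244, 7)) = Rational(-122239, 7) ≈ -17463.)
k = Rational(-122239, 7) ≈ -17463.
c = -88814
Add(k, c) = Add(Rational(-122239, 7), -88814) = Rational(-743937, 7)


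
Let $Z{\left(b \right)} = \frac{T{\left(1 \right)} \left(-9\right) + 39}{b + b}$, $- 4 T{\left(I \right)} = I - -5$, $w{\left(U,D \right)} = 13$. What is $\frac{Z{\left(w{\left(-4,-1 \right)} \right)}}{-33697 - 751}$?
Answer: $- \frac{105}{1791296} \approx -5.8617 \cdot 10^{-5}$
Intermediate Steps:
$T{\left(I \right)} = - \frac{5}{4} - \frac{I}{4}$ ($T{\left(I \right)} = - \frac{I - -5}{4} = - \frac{I + 5}{4} = - \frac{5 + I}{4} = - \frac{5}{4} - \frac{I}{4}$)
$Z{\left(b \right)} = \frac{105}{4 b}$ ($Z{\left(b \right)} = \frac{\left(- \frac{5}{4} - \frac{1}{4}\right) \left(-9\right) + 39}{b + b} = \frac{\left(- \frac{5}{4} - \frac{1}{4}\right) \left(-9\right) + 39}{2 b} = \left(\left(- \frac{3}{2}\right) \left(-9\right) + 39\right) \frac{1}{2 b} = \left(\frac{27}{2} + 39\right) \frac{1}{2 b} = \frac{105 \frac{1}{2 b}}{2} = \frac{105}{4 b}$)
$\frac{Z{\left(w{\left(-4,-1 \right)} \right)}}{-33697 - 751} = \frac{\frac{105}{4} \cdot \frac{1}{13}}{-33697 - 751} = \frac{105}{52 \left(-34448\right)} = \frac{105}{52} \left(- \frac{1}{34448}\right) = - \frac{105}{1791296}$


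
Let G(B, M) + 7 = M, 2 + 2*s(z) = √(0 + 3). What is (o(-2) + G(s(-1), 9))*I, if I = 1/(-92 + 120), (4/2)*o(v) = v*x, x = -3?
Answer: 5/28 ≈ 0.17857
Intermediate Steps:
s(z) = -1 + √3/2 (s(z) = -1 + √(0 + 3)/2 = -1 + √3/2)
G(B, M) = -7 + M
o(v) = -3*v/2 (o(v) = (v*(-3))/2 = (-3*v)/2 = -3*v/2)
I = 1/28 ≈ 0.035714
(o(-2) + G(s(-1), 9))*I = (-3/2*(-2) + (-7 + 9))*(1/28) = (3 + 2)*(1/28) = 5*(1/28) = 5/28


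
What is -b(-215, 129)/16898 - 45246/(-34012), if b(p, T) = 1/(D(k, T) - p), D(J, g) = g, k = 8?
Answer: 65752745585/49427190736 ≈ 1.3303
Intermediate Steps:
b(p, T) = 1/(T - p)
-b(-215, 129)/16898 - 45246/(-34012) = -1/(129 - 1*(-215))/16898 - 45246/(-34012) = -1/(129 + 215)*(1/16898) - 45246*(-1/34012) = -1/344*(1/16898) + 22623/17006 = -1*1/344*(1/16898) + 22623/17006 = -1/344*1/16898 + 22623/17006 = -1/5812912 + 22623/17006 = 65752745585/49427190736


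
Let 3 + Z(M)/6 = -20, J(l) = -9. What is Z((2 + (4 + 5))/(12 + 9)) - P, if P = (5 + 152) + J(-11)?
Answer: -286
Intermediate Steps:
Z(M) = -138 (Z(M) = -18 + 6*(-20) = -18 - 120 = -138)
P = 148 (P = (5 + 152) - 9 = 157 - 9 = 148)
Z((2 + (4 + 5))/(12 + 9)) - P = -138 - 1*148 = -138 - 148 = -286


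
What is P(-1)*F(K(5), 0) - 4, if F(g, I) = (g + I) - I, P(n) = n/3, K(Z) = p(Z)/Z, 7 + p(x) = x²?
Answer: -26/5 ≈ -5.2000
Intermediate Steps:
p(x) = -7 + x²
K(Z) = (-7 + Z²)/Z
P(n) = n/3 (P(n) = n*(⅓) = n/3)
F(g, I) = g (F(g, I) = (I + g) - I = g)
P(-1)*F(K(5), 0) - 4 = ((⅓)*(-1))*(5 - 7/5) - 4 = -(5 - 7*⅕)/3 - 4 = -(5 - 7/5)/3 - 4 = -⅓*18/5 - 4 = -6/5 - 4 = -26/5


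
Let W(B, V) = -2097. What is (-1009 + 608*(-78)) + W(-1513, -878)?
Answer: -50530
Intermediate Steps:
(-1009 + 608*(-78)) + W(-1513, -878) = (-1009 + 608*(-78)) - 2097 = (-1009 - 47424) - 2097 = -48433 - 2097 = -50530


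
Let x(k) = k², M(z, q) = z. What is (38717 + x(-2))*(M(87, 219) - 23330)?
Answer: -899992203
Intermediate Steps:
(38717 + x(-2))*(M(87, 219) - 23330) = (38717 + (-2)²)*(87 - 23330) = (38717 + 4)*(-23243) = 38721*(-23243) = -899992203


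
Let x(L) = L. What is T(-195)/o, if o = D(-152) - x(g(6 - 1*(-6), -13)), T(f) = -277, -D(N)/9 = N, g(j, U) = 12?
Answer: -277/1356 ≈ -0.20428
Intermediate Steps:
D(N) = -9*N
o = 1356 (o = -9*(-152) - 1*12 = 1368 - 12 = 1356)
T(-195)/o = -277/1356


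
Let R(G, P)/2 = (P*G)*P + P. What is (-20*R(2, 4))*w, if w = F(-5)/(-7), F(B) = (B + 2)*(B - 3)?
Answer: 34560/7 ≈ 4937.1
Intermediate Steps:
F(B) = (-3 + B)*(2 + B) (F(B) = (2 + B)*(-3 + B) = (-3 + B)*(2 + B))
w = -24/7 (w = (-6 + (-5)² - 1*(-5))/(-7) = (-6 + 25 + 5)*(-⅐) = 24*(-⅐) = -24/7 ≈ -3.4286)
R(G, P) = 2*P + 2*G*P² (R(G, P) = 2*((P*G)*P + P) = 2*((G*P)*P + P) = 2*(G*P² + P) = 2*(P + G*P²) = 2*P + 2*G*P²)
(-20*R(2, 4))*w = -40*4*(1 + 2*4)*(-24/7) = -40*4*(1 + 8)*(-24/7) = -40*4*9*(-24/7) = -20*72*(-24/7) = -1440*(-24/7) = 34560/7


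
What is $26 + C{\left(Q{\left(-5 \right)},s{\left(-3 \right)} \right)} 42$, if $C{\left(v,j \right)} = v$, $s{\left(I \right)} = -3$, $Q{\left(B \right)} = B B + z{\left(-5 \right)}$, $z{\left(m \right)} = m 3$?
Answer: $446$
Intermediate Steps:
$z{\left(m \right)} = 3 m$
$Q{\left(B \right)} = -15 + B^{2}$ ($Q{\left(B \right)} = B B + 3 \left(-5\right) = B^{2} - 15 = -15 + B^{2}$)
$26 + C{\left(Q{\left(-5 \right)},s{\left(-3 \right)} \right)} 42 = 26 + \left(-15 + \left(-5\right)^{2}\right) 42 = 26 + \left(-15 + 25\right) 42 = 26 + 10 \cdot 42 = 26 + 420 = 446$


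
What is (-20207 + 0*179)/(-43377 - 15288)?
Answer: 20207/58665 ≈ 0.34445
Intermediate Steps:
(-20207 + 0*179)/(-43377 - 15288) = (-20207 + 0)/(-58665) = -20207*(-1/58665) = 20207/58665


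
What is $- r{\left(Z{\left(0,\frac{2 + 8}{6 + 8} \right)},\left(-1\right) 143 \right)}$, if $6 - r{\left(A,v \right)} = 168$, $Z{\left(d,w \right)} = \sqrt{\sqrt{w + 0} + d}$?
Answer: $162$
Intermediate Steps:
$Z{\left(d,w \right)} = \sqrt{d + \sqrt{w}}$ ($Z{\left(d,w \right)} = \sqrt{\sqrt{w} + d} = \sqrt{d + \sqrt{w}}$)
$r{\left(A,v \right)} = -162$ ($r{\left(A,v \right)} = 6 - 168 = -162$)
$- r{\left(Z{\left(0,\frac{2 + 8}{6 + 8} \right)},\left(-1\right) 143 \right)} = \left(-1\right) \left(-162\right) = 162$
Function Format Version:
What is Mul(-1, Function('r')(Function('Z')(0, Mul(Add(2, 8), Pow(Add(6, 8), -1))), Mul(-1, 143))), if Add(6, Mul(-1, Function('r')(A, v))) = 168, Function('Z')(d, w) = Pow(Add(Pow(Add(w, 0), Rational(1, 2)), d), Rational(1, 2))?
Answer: 162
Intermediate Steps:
Function('Z')(d, w) = Pow(Add(d, Pow(w, Rational(1, 2))), Rational(1, 2)) (Function('Z')(d, w) = Pow(Add(Pow(w, Rational(1, 2)), d), Rational(1, 2)) = Pow(Add(d, Pow(w, Rational(1, 2))), Rational(1, 2)))
Function('r')(A, v) = -162 (Function('r')(A, v) = Add(6, Mul(-1, 168)) = Add(6, -168) = -162)
Mul(-1, Function('r')(Function('Z')(0, Mul(Add(2, 8), Pow(Add(6, 8), -1))), Mul(-1, 143))) = Mul(-1, -162) = 162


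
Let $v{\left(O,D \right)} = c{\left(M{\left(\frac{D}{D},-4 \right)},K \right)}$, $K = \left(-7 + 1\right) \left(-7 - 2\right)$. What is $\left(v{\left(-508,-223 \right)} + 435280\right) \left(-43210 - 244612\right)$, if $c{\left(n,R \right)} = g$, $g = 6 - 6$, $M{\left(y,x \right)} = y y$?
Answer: $-125283160160$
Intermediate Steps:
$M{\left(y,x \right)} = y^{2}$
$g = 0$
$K = 54$ ($K = \left(-6\right) \left(-9\right) = 54$)
$c{\left(n,R \right)} = 0$
$v{\left(O,D \right)} = 0$
$\left(v{\left(-508,-223 \right)} + 435280\right) \left(-43210 - 244612\right) = \left(0 + 435280\right) \left(-43210 - 244612\right) = 435280 \left(-287822\right) = -125283160160$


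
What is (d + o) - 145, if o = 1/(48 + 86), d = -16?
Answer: -21573/134 ≈ -160.99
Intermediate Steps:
o = 1/134 ≈ 0.0074627
(d + o) - 145 = (-16 + 1/134) - 145 = -2143/134 - 145 = -21573/134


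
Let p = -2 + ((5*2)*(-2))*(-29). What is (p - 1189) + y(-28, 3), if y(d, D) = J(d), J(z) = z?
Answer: -639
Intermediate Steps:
y(d, D) = d
p = 578 (p = -2 + (10*(-2))*(-29) = -2 - 20*(-29) = -2 + 580 = 578)
(p - 1189) + y(-28, 3) = (578 - 1189) - 28 = -611 - 28 = -639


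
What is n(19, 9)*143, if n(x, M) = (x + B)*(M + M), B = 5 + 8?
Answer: 82368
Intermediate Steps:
B = 13
n(x, M) = 2*M*(13 + x) (n(x, M) = (x + 13)*(M + M) = (13 + x)*(2*M) = 2*M*(13 + x))
n(19, 9)*143 = (2*9*(13 + 19))*143 = (2*9*32)*143 = 576*143 = 82368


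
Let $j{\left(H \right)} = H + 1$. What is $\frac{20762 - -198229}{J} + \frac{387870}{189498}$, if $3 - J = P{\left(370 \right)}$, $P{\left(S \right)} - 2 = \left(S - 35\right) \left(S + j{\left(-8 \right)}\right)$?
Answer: $\frac{944697827}{3840619132} \approx 0.24598$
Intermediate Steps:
$j{\left(H \right)} = 1 + H$
$P{\left(S \right)} = 2 + \left(-35 + S\right) \left(-7 + S\right)$ ($P{\left(S \right)} = 2 + \left(S - 35\right) \left(S + \left(1 - 8\right)\right) = 2 + \left(-35 + S\right) \left(S - 7\right) = 2 + \left(-35 + S\right) \left(-7 + S\right)$)
$J = -121604$ ($J = 3 - \left(247 + 370^{2} - 15540\right) = 3 - \left(247 + 136900 - 15540\right) = 3 - 121607 = -121604$)
$\frac{20762 - -198229}{J} + \frac{387870}{189498} = \frac{20762 - -198229}{-121604} + \frac{387870}{189498} = \left(20762 + 198229\right) \left(- \frac{1}{121604}\right) + 387870 \cdot \frac{1}{189498} = 218991 \left(- \frac{1}{121604}\right) + \frac{64645}{31583} = - \frac{218991}{121604} + \frac{64645}{31583} = \frac{944697827}{3840619132}$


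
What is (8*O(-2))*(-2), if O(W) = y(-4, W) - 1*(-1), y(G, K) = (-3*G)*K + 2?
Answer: 336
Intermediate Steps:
y(G, K) = 2 - 3*G*K (y(G, K) = -3*G*K + 2 = 2 - 3*G*K)
O(W) = 3 + 12*W (O(W) = (2 - 3*(-4)*W) - 1*(-1) = (2 + 12*W) + 1 = 3 + 12*W)
(8*O(-2))*(-2) = (8*(3 + 12*(-2)))*(-2) = (8*(3 - 24))*(-2) = (8*(-21))*(-2) = -168*(-2) = 336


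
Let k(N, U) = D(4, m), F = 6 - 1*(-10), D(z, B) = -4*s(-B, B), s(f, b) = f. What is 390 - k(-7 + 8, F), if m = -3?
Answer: 402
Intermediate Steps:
D(z, B) = 4*B (D(z, B) = -(-4)*B = 4*B)
F = 16 (F = 6 + 10 = 16)
k(N, U) = -12 (k(N, U) = 4*(-3) = -12)
390 - k(-7 + 8, F) = 390 - 1*(-12) = 390 + 12 = 402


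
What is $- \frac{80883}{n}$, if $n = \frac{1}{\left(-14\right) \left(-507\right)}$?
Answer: $-574107534$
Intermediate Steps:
$n = \frac{1}{7098} \approx 0.00014088$
$- \frac{80883}{n} = - 80883 \frac{1}{\frac{1}{7098}} = \left(-80883\right) 7098 = -574107534$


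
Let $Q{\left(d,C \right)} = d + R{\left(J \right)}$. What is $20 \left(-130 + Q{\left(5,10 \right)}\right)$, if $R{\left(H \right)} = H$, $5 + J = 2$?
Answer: $-2560$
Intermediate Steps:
$J = -3$ ($J = -5 + 2 = -3$)
$Q{\left(d,C \right)} = -3 + d$ ($Q{\left(d,C \right)} = d - 3 = -3 + d$)
$20 \left(-130 + Q{\left(5,10 \right)}\right) = 20 \left(-130 + \left(-3 + 5\right)\right) = 20 \left(-130 + 2\right) = 20 \left(-128\right) = -2560$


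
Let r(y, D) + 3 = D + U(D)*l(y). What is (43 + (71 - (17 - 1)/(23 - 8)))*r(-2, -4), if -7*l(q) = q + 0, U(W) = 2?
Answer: -726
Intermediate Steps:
l(q) = -q/7 (l(q) = -(q + 0)/7 = -q/7)
r(y, D) = -3 + D - 2*y/7 (r(y, D) = -3 + (D + 2*(-y/7)) = -3 + (D - 2*y/7) = -3 + D - 2*y/7)
(43 + (71 - (17 - 1)/(23 - 8)))*r(-2, -4) = (43 + (71 - (17 - 1)/(23 - 8)))*(-3 - 4 - 2/7*(-2)) = (43 + (71 - 16/15))*(-3 - 4 + 4/7) = (43 + (71 - 16/15))*(-45/7) = (43 + 1049/15)*(-45/7) = (1694/15)*(-45/7) = -726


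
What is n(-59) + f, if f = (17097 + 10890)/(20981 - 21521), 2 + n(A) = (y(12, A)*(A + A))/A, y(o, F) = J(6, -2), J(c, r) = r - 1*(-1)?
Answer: -10049/180 ≈ -55.828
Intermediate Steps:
J(c, r) = 1 + r (J(c, r) = r + 1 = 1 + r)
y(o, F) = -1 (y(o, F) = 1 - 2 = -1)
n(A) = -4 (n(A) = -2 + (-(A + A))/A = -2 + (-2*A)/A = -2 - 2 = -4)
f = -9329/180 (f = 27987/(-540) = 27987*(-1/540) = -9329/180 ≈ -51.828)
n(-59) + f = -4 - 9329/180 = -10049/180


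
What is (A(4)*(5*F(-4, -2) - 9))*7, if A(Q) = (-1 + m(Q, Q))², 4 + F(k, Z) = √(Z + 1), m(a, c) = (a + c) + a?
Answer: -24563 + 4235*I ≈ -24563.0 + 4235.0*I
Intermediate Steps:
m(a, c) = c + 2*a
F(k, Z) = -4 + √(1 + Z) (F(k, Z) = -4 + √(Z + 1) = -4 + √(1 + Z))
A(Q) = (-1 + 3*Q)² (A(Q) = (-1 + (Q + 2*Q))² = (-1 + 3*Q)²)
(A(4)*(5*F(-4, -2) - 9))*7 = ((-1 + 3*4)²*(5*(-4 + √(1 - 2)) - 9))*7 = ((-1 + 12)²*(5*(-4 + √(-1)) - 9))*7 = (11²*(5*(-4 + I) - 9))*7 = (121*((-20 + 5*I) - 9))*7 = (121*(-29 + 5*I))*7 = (-3509 + 605*I)*7 = -24563 + 4235*I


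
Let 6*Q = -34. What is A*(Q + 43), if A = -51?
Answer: -1904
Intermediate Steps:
Q = -17/3 (Q = (1/6)*(-34) = -17/3 ≈ -5.6667)
A*(Q + 43) = -51*(-17/3 + 43) = -51*112/3 = -1904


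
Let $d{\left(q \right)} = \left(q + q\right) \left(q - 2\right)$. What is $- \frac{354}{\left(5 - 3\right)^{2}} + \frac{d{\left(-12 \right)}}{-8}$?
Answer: $- \frac{261}{2} \approx -130.5$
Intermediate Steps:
$d{\left(q \right)} = 2 q \left(-2 + q\right)$
$- \frac{354}{\left(5 - 3\right)^{2}} + \frac{d{\left(-12 \right)}}{-8} = - \frac{354}{\left(5 - 3\right)^{2}} + \frac{2 \left(-12\right) \left(-2 - 12\right)}{-8} = - \frac{354}{2^{2}} + 2 \left(-12\right) \left(-14\right) \left(- \frac{1}{8}\right) = - \frac{354}{4} + 336 \left(- \frac{1}{8}\right) = \left(-354\right) \frac{1}{4} - 42 = - \frac{177}{2} - 42 = - \frac{261}{2}$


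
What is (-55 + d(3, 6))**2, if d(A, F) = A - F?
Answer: 3364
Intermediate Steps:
(-55 + d(3, 6))**2 = (-55 + (3 - 1*6))**2 = (-55 + (3 - 6))**2 = (-55 - 3)**2 = (-58)**2 = 3364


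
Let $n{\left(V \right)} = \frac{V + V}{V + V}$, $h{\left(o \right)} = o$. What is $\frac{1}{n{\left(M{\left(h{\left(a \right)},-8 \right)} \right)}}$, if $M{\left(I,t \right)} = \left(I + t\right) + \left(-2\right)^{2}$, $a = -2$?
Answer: $1$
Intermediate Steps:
$M{\left(I,t \right)} = 4 + I + t$ ($M{\left(I,t \right)} = \left(I + t\right) + 4 = 4 + I + t$)
$n{\left(V \right)} = 1$ ($n{\left(V \right)} = \frac{2 V}{2 V} = 2 V \frac{1}{2 V} = 1$)
$\frac{1}{n{\left(M{\left(h{\left(a \right)},-8 \right)} \right)}} = 1^{-1} = 1$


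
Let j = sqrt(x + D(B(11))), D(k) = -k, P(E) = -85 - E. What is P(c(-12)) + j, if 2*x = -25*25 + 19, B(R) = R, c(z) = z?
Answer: -73 + I*sqrt(314) ≈ -73.0 + 17.72*I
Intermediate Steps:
x = -303 (x = (-25*25 + 19)/2 = (-625 + 19)/2 = (1/2)*(-606) = -303)
j = I*sqrt(314) (j = sqrt(-303 - 1*11) = sqrt(-303 - 11) = sqrt(-314) = I*sqrt(314) ≈ 17.72*I)
P(c(-12)) + j = (-85 - 1*(-12)) + I*sqrt(314) = (-85 + 12) + I*sqrt(314) = -73 + I*sqrt(314)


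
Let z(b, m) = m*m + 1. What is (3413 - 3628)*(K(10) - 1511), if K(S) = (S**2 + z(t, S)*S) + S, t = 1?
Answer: 84065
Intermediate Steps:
z(b, m) = 1 + m**2 (z(b, m) = m**2 + 1 = 1 + m**2)
K(S) = S + S**2 + S*(1 + S**2) (K(S) = (S**2 + (1 + S**2)*S) + S = (S**2 + S*(1 + S**2)) + S = S + S**2 + S*(1 + S**2))
(3413 - 3628)*(K(10) - 1511) = (3413 - 3628)*(10*(2 + 10 + 10**2) - 1511) = -215*(10*(2 + 10 + 100) - 1511) = -215*(10*112 - 1511) = -215*(1120 - 1511) = -215*(-391) = 84065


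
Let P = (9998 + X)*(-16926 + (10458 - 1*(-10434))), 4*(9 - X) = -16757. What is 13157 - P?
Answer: -112578341/2 ≈ -5.6289e+7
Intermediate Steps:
X = 16793/4 (X = 9 - 1/4*(-16757) = 9 + 16757/4 = 16793/4 ≈ 4198.3)
P = 112604655/2 (P = (9998 + 16793/4)*(-16926 + (10458 - 1*(-10434))) = 56785*(-16926 + (10458 + 10434))/4 = 56785*(-16926 + 20892)/4 = (56785/4)*3966 = 112604655/2 ≈ 5.6302e+7)
13157 - P = 13157 - 1*112604655/2 = 13157 - 112604655/2 = -112578341/2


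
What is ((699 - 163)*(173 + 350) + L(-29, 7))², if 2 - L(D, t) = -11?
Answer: 78591076281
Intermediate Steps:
L(D, t) = 13 (L(D, t) = 2 - 1*(-11) = 2 + 11 = 13)
((699 - 163)*(173 + 350) + L(-29, 7))² = ((699 - 163)*(173 + 350) + 13)² = (536*523 + 13)² = (280328 + 13)² = 280341² = 78591076281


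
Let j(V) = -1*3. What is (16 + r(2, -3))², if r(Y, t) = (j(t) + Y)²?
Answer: 289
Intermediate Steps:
j(V) = -3
r(Y, t) = (-3 + Y)²
(16 + r(2, -3))² = (16 + (-3 + 2)²)² = (16 + (-1)²)² = (16 + 1)² = 17² = 289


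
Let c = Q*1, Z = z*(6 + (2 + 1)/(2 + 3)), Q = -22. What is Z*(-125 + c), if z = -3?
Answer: 14553/5 ≈ 2910.6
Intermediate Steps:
Z = -99/5 (Z = -3*(6 + (2 + 1)/(2 + 3)) = -3*(6 + 3/5) = -3*(6 + 3*(⅕)) = -3*(6 + ⅗) = -3*33/5 = -99/5 ≈ -19.800)
c = -22 (c = -22*1 = -22)
Z*(-125 + c) = -99*(-125 - 22)/5 = -99/5*(-147) = 14553/5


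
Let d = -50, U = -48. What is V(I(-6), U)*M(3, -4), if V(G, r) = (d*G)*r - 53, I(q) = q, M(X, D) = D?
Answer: 57812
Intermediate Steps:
V(G, r) = -53 - 50*G*r (V(G, r) = (-50*G)*r - 53 = -50*G*r - 53 = -53 - 50*G*r)
V(I(-6), U)*M(3, -4) = (-53 - 50*(-6)*(-48))*(-4) = (-53 - 14400)*(-4) = -14453*(-4) = 57812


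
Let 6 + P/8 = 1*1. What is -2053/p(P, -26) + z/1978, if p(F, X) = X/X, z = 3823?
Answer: -4057011/1978 ≈ -2051.1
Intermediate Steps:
P = -40 (P = -48 + 8*(1*1) = -48 + 8*1 = -48 + 8 = -40)
p(F, X) = 1
-2053/p(P, -26) + z/1978 = -2053/1 + 3823/1978 = -2053*1 + 3823*(1/1978) = -2053 + 3823/1978 = -4057011/1978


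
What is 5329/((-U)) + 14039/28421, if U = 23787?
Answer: 182490184/676050327 ≈ 0.26994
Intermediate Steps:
5329/((-U)) + 14039/28421 = 5329/((-1*23787)) + 14039/28421 = 5329/(-23787) + 14039*(1/28421) = 5329*(-1/23787) + 14039/28421 = -5329/23787 + 14039/28421 = 182490184/676050327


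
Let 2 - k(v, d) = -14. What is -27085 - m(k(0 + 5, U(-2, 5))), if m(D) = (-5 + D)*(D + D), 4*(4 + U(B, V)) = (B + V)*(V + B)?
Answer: -27437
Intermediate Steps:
U(B, V) = -4 + (B + V)**2/4 (U(B, V) = -4 + ((B + V)*(V + B))/4 = -4 + ((B + V)*(B + V))/4 = -4 + (B + V)**2/4)
k(v, d) = 16 (k(v, d) = 2 - 1*(-14) = 2 + 14 = 16)
m(D) = 2*D*(-5 + D) (m(D) = (-5 + D)*(2*D) = 2*D*(-5 + D))
-27085 - m(k(0 + 5, U(-2, 5))) = -27085 - 2*16*(-5 + 16) = -27085 - 2*16*11 = -27085 - 1*352 = -27085 - 352 = -27437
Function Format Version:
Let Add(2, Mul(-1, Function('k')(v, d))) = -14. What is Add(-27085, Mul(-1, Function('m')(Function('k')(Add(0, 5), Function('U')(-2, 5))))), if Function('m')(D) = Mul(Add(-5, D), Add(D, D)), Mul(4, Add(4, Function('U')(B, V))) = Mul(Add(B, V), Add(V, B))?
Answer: -27437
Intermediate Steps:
Function('U')(B, V) = Add(-4, Mul(Rational(1, 4), Pow(Add(B, V), 2))) (Function('U')(B, V) = Add(-4, Mul(Rational(1, 4), Mul(Add(B, V), Add(V, B)))) = Add(-4, Mul(Rational(1, 4), Mul(Add(B, V), Add(B, V)))) = Add(-4, Mul(Rational(1, 4), Pow(Add(B, V), 2))))
Function('k')(v, d) = 16 (Function('k')(v, d) = Add(2, Mul(-1, -14)) = Add(2, 14) = 16)
Function('m')(D) = Mul(2, D, Add(-5, D)) (Function('m')(D) = Mul(Add(-5, D), Mul(2, D)) = Mul(2, D, Add(-5, D)))
Add(-27085, Mul(-1, Function('m')(Function('k')(Add(0, 5), Function('U')(-2, 5))))) = Add(-27085, Mul(-1, Mul(2, 16, Add(-5, 16)))) = Add(-27085, Mul(-1, Mul(2, 16, 11))) = Add(-27085, Mul(-1, 352)) = Add(-27085, -352) = -27437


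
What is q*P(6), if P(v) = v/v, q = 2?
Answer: 2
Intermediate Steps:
P(v) = 1
q*P(6) = 2*1 = 2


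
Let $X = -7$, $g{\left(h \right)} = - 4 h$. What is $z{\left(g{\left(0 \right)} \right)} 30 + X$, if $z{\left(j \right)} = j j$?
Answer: $-7$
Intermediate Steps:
$z{\left(j \right)} = j^{2}$
$z{\left(g{\left(0 \right)} \right)} 30 + X = \left(\left(-4\right) 0\right)^{2} \cdot 30 - 7 = 0^{2} \cdot 30 - 7 = 0 \cdot 30 - 7 = 0 - 7 = -7$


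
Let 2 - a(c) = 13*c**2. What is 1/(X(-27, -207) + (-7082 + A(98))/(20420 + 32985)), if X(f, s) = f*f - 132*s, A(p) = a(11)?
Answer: 53405/1498161812 ≈ 3.5647e-5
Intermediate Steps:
a(c) = 2 - 13*c**2
A(p) = -1571 (A(p) = 2 - 13*11**2 = 2 - 13*121 = 2 - 1573 = -1571)
X(f, s) = f**2 - 132*s
1/(X(-27, -207) + (-7082 + A(98))/(20420 + 32985)) = 1/(((-27)**2 - 132*(-207)) + (-7082 - 1571)/(20420 + 32985)) = 1/((729 + 27324) - 8653/53405) = 1/(28053 - 8653*1/53405) = 1/(28053 - 8653/53405) = 1/(1498161812/53405) = 53405/1498161812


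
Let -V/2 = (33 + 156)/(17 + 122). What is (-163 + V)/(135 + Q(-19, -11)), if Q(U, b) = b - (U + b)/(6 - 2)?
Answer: -46070/36557 ≈ -1.2602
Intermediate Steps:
Q(U, b) = -U/4 + 3*b/4 (Q(U, b) = b - (U + b)/4 = b - (U/4 + b/4) = b + (-U/4 - b/4) = -U/4 + 3*b/4)
V = -378/139 (V = -2*(33 + 156)/(17 + 122) = -378/139 ≈ -2.7194)
(-163 + V)/(135 + Q(-19, -11)) = (-163 - 378/139)/(135 + (-¼*(-19) + (¾)*(-11))) = -23035/(139*(135 + (19/4 - 33/4))) = -23035/(139*(135 - 7/2)) = -23035/(139*263/2) = -23035/139*2/263 = -46070/36557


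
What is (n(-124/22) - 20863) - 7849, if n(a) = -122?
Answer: -28834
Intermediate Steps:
(n(-124/22) - 20863) - 7849 = (-122 - 20863) - 7849 = -20985 - 7849 = -28834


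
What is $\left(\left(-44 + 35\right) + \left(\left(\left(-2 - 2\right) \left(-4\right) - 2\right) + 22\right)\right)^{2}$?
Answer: $729$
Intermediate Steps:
$\left(\left(-44 + 35\right) + \left(\left(\left(-2 - 2\right) \left(-4\right) - 2\right) + 22\right)\right)^{2} = \left(-9 + \left(\left(\left(-4\right) \left(-4\right) - 2\right) + 22\right)\right)^{2} = \left(-9 + \left(\left(16 - 2\right) + 22\right)\right)^{2} = \left(-9 + \left(14 + 22\right)\right)^{2} = \left(-9 + 36\right)^{2} = 27^{2} = 729$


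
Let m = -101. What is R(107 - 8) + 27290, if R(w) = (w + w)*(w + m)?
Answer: 26894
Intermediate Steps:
R(w) = 2*w*(-101 + w) (R(w) = (w + w)*(w - 101) = (2*w)*(-101 + w) = 2*w*(-101 + w))
R(107 - 8) + 27290 = 2*(107 - 8)*(-101 + (107 - 8)) + 27290 = 2*99*(-101 + 99) + 27290 = 2*99*(-2) + 27290 = -396 + 27290 = 26894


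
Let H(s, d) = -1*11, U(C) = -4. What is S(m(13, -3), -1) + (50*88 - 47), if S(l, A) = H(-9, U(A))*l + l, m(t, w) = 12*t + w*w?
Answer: 2703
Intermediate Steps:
H(s, d) = -11
m(t, w) = w² + 12*t (m(t, w) = 12*t + w² = w² + 12*t)
S(l, A) = -10*l (S(l, A) = -11*l + l = -10*l)
S(m(13, -3), -1) + (50*88 - 47) = -10*((-3)² + 12*13) + (50*88 - 47) = -10*(9 + 156) + (4400 - 47) = -10*165 + 4353 = -1650 + 4353 = 2703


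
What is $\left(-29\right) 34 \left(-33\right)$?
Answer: $32538$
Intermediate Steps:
$\left(-29\right) 34 \left(-33\right) = \left(-986\right) \left(-33\right) = 32538$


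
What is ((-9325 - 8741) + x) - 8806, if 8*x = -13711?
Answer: -228687/8 ≈ -28586.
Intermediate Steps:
x = -13711/8 (x = (⅛)*(-13711) = -13711/8 ≈ -1713.9)
((-9325 - 8741) + x) - 8806 = ((-9325 - 8741) - 13711/8) - 8806 = (-18066 - 13711/8) - 8806 = -158239/8 - 8806 = -228687/8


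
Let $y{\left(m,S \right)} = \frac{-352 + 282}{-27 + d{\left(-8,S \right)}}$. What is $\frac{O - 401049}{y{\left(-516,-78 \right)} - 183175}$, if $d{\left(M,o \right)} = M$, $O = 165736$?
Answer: $\frac{235313}{183173} \approx 1.2846$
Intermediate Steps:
$y{\left(m,S \right)} = 2$ ($y{\left(m,S \right)} = \frac{-352 + 282}{-27 - 8} = - \frac{70}{-35} = \left(-70\right) \left(- \frac{1}{35}\right) = 2$)
$\frac{O - 401049}{y{\left(-516,-78 \right)} - 183175} = \frac{165736 - 401049}{2 - 183175} = - \frac{235313}{-183173} = \left(-235313\right) \left(- \frac{1}{183173}\right) = \frac{235313}{183173}$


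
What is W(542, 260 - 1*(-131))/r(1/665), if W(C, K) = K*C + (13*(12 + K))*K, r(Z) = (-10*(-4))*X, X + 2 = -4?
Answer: -753457/80 ≈ -9418.2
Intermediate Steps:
X = -6 (X = -2 - 4 = -6)
r(Z) = -240 (r(Z) = -10*(-4)*(-6) = 40*(-6) = -240)
W(C, K) = C*K + K*(156 + 13*K) (W(C, K) = C*K + (156 + 13*K)*K = C*K + K*(156 + 13*K))
W(542, 260 - 1*(-131))/r(1/665) = ((260 - 1*(-131))*(156 + 542 + 13*(260 - 1*(-131))))/(-240) = ((260 + 131)*(156 + 542 + 13*(260 + 131)))*(-1/240) = (391*(156 + 542 + 13*391))*(-1/240) = (391*(156 + 542 + 5083))*(-1/240) = (391*5781)*(-1/240) = 2260371*(-1/240) = -753457/80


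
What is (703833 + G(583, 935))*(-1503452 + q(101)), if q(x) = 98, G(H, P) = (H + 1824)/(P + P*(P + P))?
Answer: -1851042038666205648/1749385 ≈ -1.0581e+12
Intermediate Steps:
G(H, P) = (1824 + H)/(P + 2*P²) (G(H, P) = (1824 + H)/(P + P*(2*P)) = (1824 + H)/(P + 2*P²))
(703833 + G(583, 935))*(-1503452 + q(101)) = (703833 + (1824 + 583)/(935*(1 + 2*935)))*(-1503452 + 98) = (703833 + (1/935)*2407/(1 + 1870))*(-1503354) = (703833 + (1/935)*2407/1871)*(-1503354) = (703833 + (1/935)*(1/1871)*2407)*(-1503354) = (703833 + 2407/1749385)*(-1503354) = (1231274895112/1749385)*(-1503354) = -1851042038666205648/1749385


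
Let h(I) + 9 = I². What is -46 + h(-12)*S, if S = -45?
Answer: -6121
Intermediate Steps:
h(I) = -9 + I²
-46 + h(-12)*S = -46 + (-9 + (-12)²)*(-45) = -46 + (-9 + 144)*(-45) = -46 + 135*(-45) = -46 - 6075 = -6121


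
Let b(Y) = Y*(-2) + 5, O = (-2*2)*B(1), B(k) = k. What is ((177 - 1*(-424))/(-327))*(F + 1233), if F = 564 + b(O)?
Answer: -1087810/327 ≈ -3326.6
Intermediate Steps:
O = -4 (O = -2*2*1 = -4*1 = -4)
b(Y) = 5 - 2*Y (b(Y) = -2*Y + 5 = 5 - 2*Y)
F = 577 (F = 564 + (5 - 2*(-4)) = 564 + (5 + 8) = 564 + 13 = 577)
((177 - 1*(-424))/(-327))*(F + 1233) = ((177 - 1*(-424))/(-327))*(577 + 1233) = ((177 + 424)*(-1/327))*1810 = (601*(-1/327))*1810 = -601/327*1810 = -1087810/327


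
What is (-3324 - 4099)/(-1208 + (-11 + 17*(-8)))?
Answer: 7423/1355 ≈ 5.4782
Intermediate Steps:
(-3324 - 4099)/(-1208 + (-11 + 17*(-8))) = -7423/(-1208 + (-11 - 136)) = -7423/(-1208 - 147) = -7423/(-1355) = -7423*(-1/1355) = 7423/1355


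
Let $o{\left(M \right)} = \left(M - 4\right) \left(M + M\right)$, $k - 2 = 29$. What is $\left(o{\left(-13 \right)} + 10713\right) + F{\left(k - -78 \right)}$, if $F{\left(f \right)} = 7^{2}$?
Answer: $11204$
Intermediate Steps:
$k = 31$ ($k = 2 + 29 = 31$)
$F{\left(f \right)} = 49$
$o{\left(M \right)} = 2 M \left(-4 + M\right)$ ($o{\left(M \right)} = \left(-4 + M\right) 2 M = 2 M \left(-4 + M\right)$)
$\left(o{\left(-13 \right)} + 10713\right) + F{\left(k - -78 \right)} = \left(2 \left(-13\right) \left(-4 - 13\right) + 10713\right) + 49 = \left(2 \left(-13\right) \left(-17\right) + 10713\right) + 49 = \left(442 + 10713\right) + 49 = 11155 + 49 = 11204$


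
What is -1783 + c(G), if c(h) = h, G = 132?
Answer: -1651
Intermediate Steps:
-1783 + c(G) = -1783 + 132 = -1651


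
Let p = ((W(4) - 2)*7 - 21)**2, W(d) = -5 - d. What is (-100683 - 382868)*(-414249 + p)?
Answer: 195666494395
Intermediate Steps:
p = 9604 (p = (((-5 - 1*4) - 2)*7 - 21)**2 = (((-5 - 4) - 2)*7 - 21)**2 = ((-9 - 2)*7 - 21)**2 = (-11*7 - 21)**2 = (-77 - 21)**2 = (-98)**2 = 9604)
(-100683 - 382868)*(-414249 + p) = (-100683 - 382868)*(-414249 + 9604) = -483551*(-404645) = 195666494395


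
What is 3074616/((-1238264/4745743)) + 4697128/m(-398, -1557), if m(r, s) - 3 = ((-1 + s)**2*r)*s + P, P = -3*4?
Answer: -2743542568321403251566671/232825128435895185 ≈ -1.1784e+7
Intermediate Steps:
P = -12
m(r, s) = -9 + r*s*(-1 + s)**2 (m(r, s) = 3 + (((-1 + s)**2*r)*s - 12) = 3 + ((r*(-1 + s)**2)*s - 12) = 3 + (r*s*(-1 + s)**2 - 12) = 3 + (-12 + r*s*(-1 + s)**2) = -9 + r*s*(-1 + s)**2)
3074616/((-1238264/4745743)) + 4697128/m(-398, -1557) = 3074616/((-1238264/4745743)) + 4697128/(-9 - 398*(-1557)*(-1 - 1557)**2) = 3074616/((-1238264*1/4745743)) + 4697128/(-9 - 398*(-1557)*(-1558)**2) = 3074616/(-1238264/4745743) + 4697128/(-9 - 398*(-1557)*2427364) = 3074616*(-4745743/1238264) + 4697128/(-9 + 1504203487704) = -1823917169961/154783 + 4697128/1504203487695 = -2743542568321403251566671/232825128435895185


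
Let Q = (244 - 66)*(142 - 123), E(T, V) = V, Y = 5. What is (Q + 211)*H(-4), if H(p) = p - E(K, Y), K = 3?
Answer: -32337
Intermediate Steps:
H(p) = -5 + p (H(p) = p - 1*5 = p - 5 = -5 + p)
Q = 3382 (Q = 178*19 = 3382)
(Q + 211)*H(-4) = (3382 + 211)*(-5 - 4) = 3593*(-9) = -32337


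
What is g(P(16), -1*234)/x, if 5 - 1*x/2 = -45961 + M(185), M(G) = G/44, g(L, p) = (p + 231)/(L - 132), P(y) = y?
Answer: 33/117294502 ≈ 2.8134e-7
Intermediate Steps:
g(L, p) = (231 + p)/(-132 + L)
M(G) = G/44 (M(G) = G*(1/44) = G/44)
x = 2022319/22 (x = 10 - 2*(-45961 + (1/44)*185) = 10 - 2*(-45961 + 185/44) = 10 - 2*(-2022099/44) = 10 + 2022099/22 = 2022319/22 ≈ 91924.)
g(P(16), -1*234)/x = ((231 - 1*234)/(-132 + 16))/(2022319/22) = ((231 - 234)/(-116))*(22/2022319) = -1/116*(-3)*(22/2022319) = (3/116)*(22/2022319) = 33/117294502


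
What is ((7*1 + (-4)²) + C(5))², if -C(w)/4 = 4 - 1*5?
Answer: 729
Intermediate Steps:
C(w) = 4 (C(w) = -4*(4 - 1*5) = -4*(4 - 5) = -4*(-1) = 4)
((7*1 + (-4)²) + C(5))² = ((7*1 + (-4)²) + 4)² = ((7 + 16) + 4)² = (23 + 4)² = 27² = 729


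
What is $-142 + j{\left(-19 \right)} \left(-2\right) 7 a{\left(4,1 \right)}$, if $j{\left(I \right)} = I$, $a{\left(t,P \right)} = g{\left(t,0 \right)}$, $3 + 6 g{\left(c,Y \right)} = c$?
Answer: $- \frac{293}{3} \approx -97.667$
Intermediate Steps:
$g{\left(c,Y \right)} = - \frac{1}{2} + \frac{c}{6}$
$a{\left(t,P \right)} = - \frac{1}{2} + \frac{t}{6}$
$-142 + j{\left(-19 \right)} \left(-2\right) 7 a{\left(4,1 \right)} = -142 - 19 \left(-2\right) 7 \left(- \frac{1}{2} + \frac{1}{6} \cdot 4\right) = -142 - 19 \left(- 14 \left(- \frac{1}{2} + \frac{2}{3}\right)\right) = -142 - 19 \left(\left(-14\right) \frac{1}{6}\right) = -142 - - \frac{133}{3} = -142 + \frac{133}{3} = - \frac{293}{3}$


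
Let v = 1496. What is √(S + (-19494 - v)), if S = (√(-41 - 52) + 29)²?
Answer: √(-20242 + 58*I*√93) ≈ 1.965 + 142.29*I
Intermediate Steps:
S = (29 + I*√93)² (S = (√(-93) + 29)² = (I*√93 + 29)² = (29 + I*√93)² ≈ 748.0 + 559.33*I)
√(S + (-19494 - v)) = √((29 + I*√93)² + (-19494 - 1*1496)) = √((29 + I*√93)² + (-19494 - 1496)) = √((29 + I*√93)² - 20990) = √(-20990 + (29 + I*√93)²)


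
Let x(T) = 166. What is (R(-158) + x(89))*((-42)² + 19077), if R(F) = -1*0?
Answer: 3459606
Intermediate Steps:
R(F) = 0
(R(-158) + x(89))*((-42)² + 19077) = (0 + 166)*((-42)² + 19077) = 166*(1764 + 19077) = 166*20841 = 3459606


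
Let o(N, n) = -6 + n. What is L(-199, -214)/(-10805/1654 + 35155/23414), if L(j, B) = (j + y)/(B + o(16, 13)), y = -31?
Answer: -19363378/87678855 ≈ -0.22084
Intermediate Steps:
L(j, B) = (-31 + j)/(7 + B) (L(j, B) = (j - 31)/(B + (-6 + 13)) = (-31 + j)/(B + 7) = (-31 + j)/(7 + B))
L(-199, -214)/(-10805/1654 + 35155/23414) = ((-31 - 199)/(7 - 214))/(-10805/1654 + 35155/23414) = (-230/(-207))/(-10805*1/1654 + 35155*(1/23414)) = (-1/207*(-230))/(-10805/1654 + 35155/23414) = 10/(9*(-48710475/9681689)) = (10/9)*(-9681689/48710475) = -19363378/87678855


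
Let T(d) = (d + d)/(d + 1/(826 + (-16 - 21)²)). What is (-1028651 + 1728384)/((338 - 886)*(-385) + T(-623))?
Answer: 478436840886/144257254645 ≈ 3.3166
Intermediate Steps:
T(d) = 2*d/(1/2195 + d) (T(d) = (2*d)/(d + 1/(826 + (-37)²)) = (2*d)/(d + 1/(826 + 1369)) = (2*d)/(d + 1/2195) = (2*d)/(1/2195 + d) = 2*d/(1/2195 + d))
(-1028651 + 1728384)/((338 - 886)*(-385) + T(-623)) = (-1028651 + 1728384)/((338 - 886)*(-385) + 4390*(-623)/(1 + 2195*(-623))) = 699733/(-548*(-385) + 4390*(-623)/(1 - 1367485)) = 699733/(210980 + 4390*(-623)/(-1367484)) = 699733/(210980 + 4390*(-623)*(-1/1367484)) = 699733/(210980 + 1367485/683742) = 699733/(144257254645/683742) = 699733*(683742/144257254645) = 478436840886/144257254645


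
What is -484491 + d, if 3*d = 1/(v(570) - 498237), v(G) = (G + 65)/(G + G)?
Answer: -55037164529395/113597909 ≈ -4.8449e+5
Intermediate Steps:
v(G) = (65 + G)/(2*G) (v(G) = (65 + G)/((2*G)) = (65 + G)*(1/(2*G)) = (65 + G)/(2*G))
d = -76/113597909 (d = 1/(3*((1/2)*(65 + 570)/570 - 498237)) = 1/(3*((1/2)*(1/570)*635 - 498237)) = 1/(3*(127/228 - 498237)) = 1/(3*(-113597909/228)) = (1/3)*(-228/113597909) = -76/113597909 ≈ -6.6903e-7)
-484491 + d = -484491 - 76/113597909 = -55037164529395/113597909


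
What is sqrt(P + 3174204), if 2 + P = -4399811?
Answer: 11*I*sqrt(10129) ≈ 1107.1*I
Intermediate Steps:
P = -4399813 (P = -2 - 4399811 = -4399813)
sqrt(P + 3174204) = sqrt(-4399813 + 3174204) = sqrt(-1225609) = 11*I*sqrt(10129)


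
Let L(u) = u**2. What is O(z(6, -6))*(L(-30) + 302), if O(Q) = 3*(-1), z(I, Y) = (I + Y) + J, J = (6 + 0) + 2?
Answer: -3606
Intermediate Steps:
J = 8 (J = 6 + 2 = 8)
z(I, Y) = 8 + I + Y (z(I, Y) = (I + Y) + 8 = 8 + I + Y)
O(Q) = -3
O(z(6, -6))*(L(-30) + 302) = -3*((-30)**2 + 302) = -3*(900 + 302) = -3*1202 = -3606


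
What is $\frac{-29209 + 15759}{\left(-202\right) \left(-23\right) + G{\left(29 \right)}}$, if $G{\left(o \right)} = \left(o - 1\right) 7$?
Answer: $- \frac{25}{9} \approx -2.7778$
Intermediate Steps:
$G{\left(o \right)} = -7 + 7 o$ ($G{\left(o \right)} = \left(o - 1\right) 7 = \left(-1 + o\right) 7 = -7 + 7 o$)
$\frac{-29209 + 15759}{\left(-202\right) \left(-23\right) + G{\left(29 \right)}} = \frac{-29209 + 15759}{\left(-202\right) \left(-23\right) + \left(-7 + 7 \cdot 29\right)} = - \frac{13450}{4646 + \left(-7 + 203\right)} = - \frac{13450}{4646 + 196} = - \frac{13450}{4842} = \left(-13450\right) \frac{1}{4842} = - \frac{25}{9}$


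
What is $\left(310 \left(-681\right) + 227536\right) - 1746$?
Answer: $14680$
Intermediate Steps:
$\left(310 \left(-681\right) + 227536\right) - 1746 = \left(-211110 + 227536\right) - 1746 = 16426 - 1746 = 14680$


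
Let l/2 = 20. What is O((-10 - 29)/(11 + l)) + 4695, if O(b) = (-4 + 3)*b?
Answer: 79828/17 ≈ 4695.8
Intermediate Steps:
l = 40 (l = 2*20 = 40)
O(b) = -b
O((-10 - 29)/(11 + l)) + 4695 = -(-10 - 29)/(11 + 40) + 4695 = -(-39)/51 + 4695 = -1*(-13/17) + 4695 = 13/17 + 4695 = 79828/17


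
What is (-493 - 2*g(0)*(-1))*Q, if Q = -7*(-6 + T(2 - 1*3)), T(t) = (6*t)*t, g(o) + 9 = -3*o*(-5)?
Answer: 0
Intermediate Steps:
g(o) = -9 + 15*o (g(o) = -9 - 3*o*(-5) = -9 + 15*o)
T(t) = 6*t²
Q = 0 (Q = -7*(-6 + 6*(2 - 1*3)²) = -7*(-6 + 6*(2 - 3)²) = -7*(-6 + 6*(-1)²) = -7*(-6 + 6*1) = -7*(-6 + 6) = -7*0 = 0)
(-493 - 2*g(0)*(-1))*Q = (-493 - 2*(-9 + 15*0)*(-1))*0 = (-493 - 2*(-9 + 0)*(-1))*0 = (-493 - 2*(-9)*(-1))*0 = (-493 + 18*(-1))*0 = (-493 - 18)*0 = -511*0 = 0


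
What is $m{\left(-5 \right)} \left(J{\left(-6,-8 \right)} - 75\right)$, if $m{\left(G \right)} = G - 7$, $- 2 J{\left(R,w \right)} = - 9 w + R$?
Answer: $1296$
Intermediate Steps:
$J{\left(R,w \right)} = - \frac{R}{2} + \frac{9 w}{2}$ ($J{\left(R,w \right)} = - \frac{- 9 w + R}{2} = - \frac{R - 9 w}{2} = - \frac{R}{2} + \frac{9 w}{2}$)
$m{\left(G \right)} = -7 + G$ ($m{\left(G \right)} = G - 7 = -7 + G$)
$m{\left(-5 \right)} \left(J{\left(-6,-8 \right)} - 75\right) = \left(-7 - 5\right) \left(\left(\left(- \frac{1}{2}\right) \left(-6\right) + \frac{9}{2} \left(-8\right)\right) - 75\right) = - 12 \left(\left(3 - 36\right) - 75\right) = - 12 \left(-33 - 75\right) = \left(-12\right) \left(-108\right) = 1296$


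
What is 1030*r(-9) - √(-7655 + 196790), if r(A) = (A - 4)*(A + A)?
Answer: 241020 - 9*√2335 ≈ 2.4059e+5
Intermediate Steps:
r(A) = 2*A*(-4 + A) (r(A) = (-4 + A)*(2*A) = 2*A*(-4 + A))
1030*r(-9) - √(-7655 + 196790) = 1030*(2*(-9)*(-4 - 9)) - √(-7655 + 196790) = 1030*(2*(-9)*(-13)) - √189135 = 1030*234 - 9*√2335 = 241020 - 9*√2335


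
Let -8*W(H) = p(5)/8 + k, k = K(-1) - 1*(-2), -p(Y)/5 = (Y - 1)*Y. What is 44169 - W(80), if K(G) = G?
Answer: 706681/16 ≈ 44168.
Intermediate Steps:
p(Y) = -5*Y*(-1 + Y) (p(Y) = -5*(Y - 1)*Y = -5*(-1 + Y)*Y = -5*Y*(-1 + Y))
k = 1 (k = -1 - 1*(-2) = -1 + 2 = 1)
W(H) = 23/16 (W(H) = -((5*5*(1 - 1*5))/8 + 1)/8 = -((5*5*(1 - 5))*(⅛) + 1)/8 = -((5*5*(-4))*(⅛) + 1)/8 = -(-100*⅛ + 1)/8 = -(-25/2 + 1)/8 = -⅛*(-23/2) = 23/16)
44169 - W(80) = 44169 - 1*23/16 = 44169 - 23/16 = 706681/16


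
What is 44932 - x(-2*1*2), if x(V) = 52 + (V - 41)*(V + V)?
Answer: 44520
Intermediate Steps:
x(V) = 52 + 2*V*(-41 + V) (x(V) = 52 + (-41 + V)*(2*V) = 52 + 2*V*(-41 + V))
44932 - x(-2*1*2) = 44932 - (52 - 82*(-2*1)*2 + 2*(-2*1*2)²) = 44932 - (52 - (-164)*2 + 2*(-2*2)²) = 44932 - (52 - 82*(-4) + 2*(-4)²) = 44932 - (52 + 328 + 2*16) = 44932 - (52 + 328 + 32) = 44932 - 1*412 = 44932 - 412 = 44520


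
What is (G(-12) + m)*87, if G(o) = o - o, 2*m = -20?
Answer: -870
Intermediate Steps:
m = -10 (m = (½)*(-20) = -10)
G(o) = 0
(G(-12) + m)*87 = (0 - 10)*87 = -10*87 = -870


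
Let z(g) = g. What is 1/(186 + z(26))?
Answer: 1/212 ≈ 0.0047170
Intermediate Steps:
1/(186 + z(26)) = 1/(186 + 26) = 1/212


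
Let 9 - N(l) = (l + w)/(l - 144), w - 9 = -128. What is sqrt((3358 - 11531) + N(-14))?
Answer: I*sqrt(203827110)/158 ≈ 90.359*I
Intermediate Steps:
w = -119 (w = 9 - 128 = -119)
N(l) = 9 - (-119 + l)/(-144 + l) (N(l) = 9 - (l - 119)/(l - 144) = 9 - (-119 + l)/(-144 + l))
sqrt((3358 - 11531) + N(-14)) = sqrt((3358 - 11531) + (-1177 + 8*(-14))/(-144 - 14)) = sqrt(-8173 + (-1177 - 112)/(-158)) = sqrt(-8173 - 1/158*(-1289)) = sqrt(-8173 + 1289/158) = sqrt(-1290045/158) = I*sqrt(203827110)/158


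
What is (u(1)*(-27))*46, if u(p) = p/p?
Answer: -1242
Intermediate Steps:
u(p) = 1
(u(1)*(-27))*46 = (1*(-27))*46 = -27*46 = -1242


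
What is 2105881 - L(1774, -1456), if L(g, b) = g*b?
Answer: 4688825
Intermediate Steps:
L(g, b) = b*g
2105881 - L(1774, -1456) = 2105881 - (-1456)*1774 = 2105881 - 1*(-2582944) = 2105881 + 2582944 = 4688825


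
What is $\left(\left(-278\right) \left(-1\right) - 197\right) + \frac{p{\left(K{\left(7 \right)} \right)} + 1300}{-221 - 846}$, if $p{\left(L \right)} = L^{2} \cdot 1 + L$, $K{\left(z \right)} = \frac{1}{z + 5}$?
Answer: $\frac{12258275}{153648} \approx 79.781$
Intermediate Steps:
$K{\left(z \right)} = \frac{1}{5 + z}$
$p{\left(L \right)} = L + L^{2}$ ($p{\left(L \right)} = L^{2} + L = L + L^{2}$)
$\left(\left(-278\right) \left(-1\right) - 197\right) + \frac{p{\left(K{\left(7 \right)} \right)} + 1300}{-221 - 846} = \left(\left(-278\right) \left(-1\right) - 197\right) + \frac{\frac{1 + \frac{1}{5 + 7}}{5 + 7} + 1300}{-221 - 846} = \left(278 - 197\right) + \frac{\frac{1 + \frac{1}{12}}{12} + 1300}{-1067} = 81 + \left(\frac{1 + \frac{1}{12}}{12} + 1300\right) \left(- \frac{1}{1067}\right) = 81 + \left(\frac{1}{12} \cdot \frac{13}{12} + 1300\right) \left(- \frac{1}{1067}\right) = 81 + \left(\frac{13}{144} + 1300\right) \left(- \frac{1}{1067}\right) = 81 + \frac{187213}{144} \left(- \frac{1}{1067}\right) = 81 - \frac{187213}{153648} = \frac{12258275}{153648}$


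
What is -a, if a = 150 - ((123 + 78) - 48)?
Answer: 3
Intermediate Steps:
a = -3 (a = 150 - (201 - 48) = 150 - 1*153 = 150 - 153 = -3)
-a = -1*(-3) = 3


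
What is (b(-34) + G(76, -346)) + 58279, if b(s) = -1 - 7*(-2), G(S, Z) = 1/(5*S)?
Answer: 22150961/380 ≈ 58292.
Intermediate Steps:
G(S, Z) = 1/(5*S)
b(s) = 13 (b(s) = -1 + 14 = 13)
(b(-34) + G(76, -346)) + 58279 = (13 + (1/5)/76) + 58279 = (13 + (1/5)*(1/76)) + 58279 = (13 + 1/380) + 58279 = 4941/380 + 58279 = 22150961/380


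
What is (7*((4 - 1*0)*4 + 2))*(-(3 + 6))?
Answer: -1134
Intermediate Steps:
(7*((4 - 1*0)*4 + 2))*(-(3 + 6)) = (7*((4 + 0)*4 + 2))*(-1*9) = (7*(4*4 + 2))*(-9) = (7*(16 + 2))*(-9) = (7*18)*(-9) = 126*(-9) = -1134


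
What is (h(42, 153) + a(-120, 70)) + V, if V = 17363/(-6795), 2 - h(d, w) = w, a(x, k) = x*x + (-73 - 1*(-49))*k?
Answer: 85388992/6795 ≈ 12566.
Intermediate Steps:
a(x, k) = x² - 24*k (a(x, k) = x² + (-73 + 49)*k = x² - 24*k)
h(d, w) = 2 - w
V = -17363/6795 (V = 17363*(-1/6795) = -17363/6795 ≈ -2.5553)
(h(42, 153) + a(-120, 70)) + V = ((2 - 1*153) + ((-120)² - 24*70)) - 17363/6795 = ((2 - 153) + (14400 - 1680)) - 17363/6795 = (-151 + 12720) - 17363/6795 = 12569 - 17363/6795 = 85388992/6795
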